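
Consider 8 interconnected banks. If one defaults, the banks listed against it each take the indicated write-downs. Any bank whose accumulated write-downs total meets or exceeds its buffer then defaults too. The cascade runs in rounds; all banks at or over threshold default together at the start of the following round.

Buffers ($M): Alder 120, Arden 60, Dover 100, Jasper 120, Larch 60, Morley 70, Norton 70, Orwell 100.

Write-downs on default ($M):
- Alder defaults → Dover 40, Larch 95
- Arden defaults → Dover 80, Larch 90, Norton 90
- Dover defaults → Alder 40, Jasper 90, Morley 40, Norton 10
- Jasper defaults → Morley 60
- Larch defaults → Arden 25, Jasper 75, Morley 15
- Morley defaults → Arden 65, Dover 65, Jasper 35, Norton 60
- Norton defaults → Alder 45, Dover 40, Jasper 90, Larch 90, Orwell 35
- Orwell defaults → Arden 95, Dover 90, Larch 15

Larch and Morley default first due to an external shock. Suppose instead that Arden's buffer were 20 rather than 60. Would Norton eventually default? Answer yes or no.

yes

With Arden's buffer at 20:
Round 1 — Larch, Morley default (initial).
  Arden: +25+65 → 90 ≥ 20
  Dover: +65 → 65 < 100
  Jasper: +75+35 → 110 < 120
  Norton: +60 → 60 < 70
Round 2 — Arden defaults.
  Dover: +80 → 145 ≥ 100
  Norton: +90 → 150 ≥ 70
Round 3 — Dover, Norton default.
  Alder: +40+45 → 85 < 120
  Jasper: +90+90 → 290 ≥ 120
  Orwell: +35 → 35 < 100
Round 4 — Jasper defaults.
No further defaults.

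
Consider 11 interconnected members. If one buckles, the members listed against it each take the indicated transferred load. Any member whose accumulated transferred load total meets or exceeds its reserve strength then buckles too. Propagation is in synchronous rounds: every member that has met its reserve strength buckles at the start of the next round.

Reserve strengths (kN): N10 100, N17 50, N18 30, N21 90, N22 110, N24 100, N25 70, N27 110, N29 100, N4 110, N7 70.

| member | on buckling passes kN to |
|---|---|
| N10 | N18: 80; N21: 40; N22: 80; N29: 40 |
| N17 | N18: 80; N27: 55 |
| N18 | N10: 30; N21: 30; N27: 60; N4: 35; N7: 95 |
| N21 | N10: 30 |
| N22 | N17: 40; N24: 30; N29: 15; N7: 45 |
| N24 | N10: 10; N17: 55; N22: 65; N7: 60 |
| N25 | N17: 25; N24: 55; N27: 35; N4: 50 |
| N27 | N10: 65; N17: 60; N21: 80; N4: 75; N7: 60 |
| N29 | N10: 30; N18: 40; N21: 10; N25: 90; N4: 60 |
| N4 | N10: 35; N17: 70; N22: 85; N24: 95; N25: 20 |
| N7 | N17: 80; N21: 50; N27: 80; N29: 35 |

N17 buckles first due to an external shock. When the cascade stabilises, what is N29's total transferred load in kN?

Round 1 — N17 buckles (initial).
  N18: +80 → 80 ≥ 30
  N27: +55 → 55 < 110
Round 2 — N18 buckles.
  N10: +30 → 30 < 100
  N21: +30 → 30 < 90
  N27: +60 → 115 ≥ 110
  N4: +35 → 35 < 110
  N7: +95 → 95 ≥ 70
Round 3 — N27, N7 buckle.
  N10: +65 → 95 < 100
  N21: +80+50 → 160 ≥ 90
  N29: +35 → 35 < 100
  N4: +75 → 110 ≥ 110
Round 4 — N21, N4 buckle.
  N10: +30+35 → 160 ≥ 100
  N22: +85 → 85 < 110
  N24: +95 → 95 < 100
  N25: +20 → 20 < 70
Round 5 — N10 buckles.
  N22: +80 → 165 ≥ 110
  N29: +40 → 75 < 100
Round 6 — N22 buckles.
  N24: +30 → 125 ≥ 100
  N29: +15 → 90 < 100
Round 7 — N24 buckles.
No further bucklings.

90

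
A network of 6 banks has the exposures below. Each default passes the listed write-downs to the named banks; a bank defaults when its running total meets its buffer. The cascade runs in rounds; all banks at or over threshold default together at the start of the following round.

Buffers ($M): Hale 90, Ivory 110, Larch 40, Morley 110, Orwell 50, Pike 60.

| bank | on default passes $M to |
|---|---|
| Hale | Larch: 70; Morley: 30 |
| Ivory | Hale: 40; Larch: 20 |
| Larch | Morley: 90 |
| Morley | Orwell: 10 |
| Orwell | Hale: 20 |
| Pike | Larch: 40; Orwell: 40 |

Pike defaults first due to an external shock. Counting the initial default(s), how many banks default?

Round 1 — Pike defaults (initial).
  Larch: +40 → 40 ≥ 40
  Orwell: +40 → 40 < 50
Round 2 — Larch defaults.
  Morley: +90 → 90 < 110
No further defaults.

2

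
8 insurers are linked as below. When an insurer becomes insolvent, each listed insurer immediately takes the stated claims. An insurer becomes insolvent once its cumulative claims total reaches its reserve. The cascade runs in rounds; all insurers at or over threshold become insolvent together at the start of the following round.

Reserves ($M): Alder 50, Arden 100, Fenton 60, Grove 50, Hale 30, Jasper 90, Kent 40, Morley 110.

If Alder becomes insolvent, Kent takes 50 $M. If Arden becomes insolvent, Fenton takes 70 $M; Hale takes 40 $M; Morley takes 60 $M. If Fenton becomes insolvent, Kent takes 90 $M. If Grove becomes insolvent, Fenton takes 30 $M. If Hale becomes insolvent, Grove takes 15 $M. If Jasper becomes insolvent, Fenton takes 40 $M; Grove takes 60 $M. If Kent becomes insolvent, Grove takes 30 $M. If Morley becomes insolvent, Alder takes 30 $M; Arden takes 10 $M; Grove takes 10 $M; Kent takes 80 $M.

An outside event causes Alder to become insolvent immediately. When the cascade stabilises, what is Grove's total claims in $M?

30

Round 1 — Alder becomes insolvent (initial).
  Kent: +50 → 50 ≥ 40
Round 2 — Kent becomes insolvent.
  Grove: +30 → 30 < 50
No further insolvencies.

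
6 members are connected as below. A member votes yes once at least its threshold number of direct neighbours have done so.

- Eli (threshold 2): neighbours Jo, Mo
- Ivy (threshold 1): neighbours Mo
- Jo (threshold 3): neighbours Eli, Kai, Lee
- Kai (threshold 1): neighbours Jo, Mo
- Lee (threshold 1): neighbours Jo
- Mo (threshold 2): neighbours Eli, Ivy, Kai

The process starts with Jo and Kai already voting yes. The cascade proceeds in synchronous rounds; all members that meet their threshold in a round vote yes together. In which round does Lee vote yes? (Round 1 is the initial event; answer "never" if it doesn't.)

2

Round 1 — Jo, Kai vote yes (initial).
Round 2 — checking thresholds:
  Eli: 1 of 2 neighbours < 2, not yet.
  Lee: 1 of 1 neighbours ≥ 1, votes yes.
  Mo: 1 of 3 neighbours < 2, not yet.
Round 3 — no new yes votes; cascade stops.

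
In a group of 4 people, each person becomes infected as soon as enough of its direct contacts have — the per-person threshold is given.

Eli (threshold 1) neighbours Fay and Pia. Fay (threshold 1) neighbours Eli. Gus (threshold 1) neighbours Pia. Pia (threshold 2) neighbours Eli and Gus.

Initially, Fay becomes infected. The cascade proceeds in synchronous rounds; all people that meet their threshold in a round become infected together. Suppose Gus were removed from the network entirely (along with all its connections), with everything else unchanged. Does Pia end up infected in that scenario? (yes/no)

With Gus removed:
Round 1 — Fay becomes infected (initial).
Round 2 — checking thresholds:
  Eli: 1 of 2 neighbours ≥ 1, becomes infected.
Round 3 — no new infections; cascade stops.

no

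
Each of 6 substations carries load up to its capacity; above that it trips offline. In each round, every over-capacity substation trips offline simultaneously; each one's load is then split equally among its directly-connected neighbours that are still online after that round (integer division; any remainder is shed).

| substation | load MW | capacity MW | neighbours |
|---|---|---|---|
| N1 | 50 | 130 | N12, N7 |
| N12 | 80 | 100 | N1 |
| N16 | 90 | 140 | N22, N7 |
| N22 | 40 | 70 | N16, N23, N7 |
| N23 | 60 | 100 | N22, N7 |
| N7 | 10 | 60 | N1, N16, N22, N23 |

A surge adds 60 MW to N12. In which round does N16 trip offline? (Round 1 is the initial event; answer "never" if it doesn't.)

4

Round 1 — N12 at 140 > 100. N12 trips offline.
  N12 sheds 140 MW to N1: 140 each.
    N1: 50+140 = 190 > 130
Round 2 — N1 trips offline.
  N1 sheds 190 MW to N7: 190 each.
    N7: 10+190 = 200 > 60
Round 3 — N7 trips offline.
  N7 sheds 200 MW to N16, N22, N23: 66 each (2 lost).
    N16: 90+66 = 156 > 140
    N22: 40+66 = 106 > 70
    N23: 60+66 = 126 > 100
Round 4 — N16, N22, N23 trip offline.
  N16 sheds 156 MW: no online neighbours, lost.
  N22 sheds 106 MW: no online neighbours, lost.
  N23 sheds 126 MW: no online neighbours, lost.
No further trips.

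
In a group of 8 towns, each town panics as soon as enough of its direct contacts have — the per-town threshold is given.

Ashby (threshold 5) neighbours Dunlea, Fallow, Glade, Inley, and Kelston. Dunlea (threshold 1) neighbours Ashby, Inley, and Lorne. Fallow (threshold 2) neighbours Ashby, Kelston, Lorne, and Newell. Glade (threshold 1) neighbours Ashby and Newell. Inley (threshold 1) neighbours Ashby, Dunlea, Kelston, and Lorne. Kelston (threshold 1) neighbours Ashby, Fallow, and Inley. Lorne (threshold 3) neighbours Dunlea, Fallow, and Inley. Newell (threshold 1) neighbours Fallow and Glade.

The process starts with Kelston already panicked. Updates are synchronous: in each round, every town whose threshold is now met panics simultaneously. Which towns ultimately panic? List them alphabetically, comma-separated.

Round 1 — Kelston panics (initial).
Round 2 — checking thresholds:
  Ashby: 1 of 5 neighbours < 5, holds.
  Fallow: 1 of 4 neighbours < 2, holds.
  Inley: 1 of 4 neighbours ≥ 1, panics.
Round 3 — checking thresholds:
  Ashby: 2 of 5 neighbours < 5, holds.
  Dunlea: 1 of 3 neighbours ≥ 1, panics.
  Fallow: 1 of 4 neighbours < 2, holds.
  Lorne: 1 of 3 neighbours < 3, holds.
Round 4 — no new panics; cascade stops.

Dunlea, Inley, Kelston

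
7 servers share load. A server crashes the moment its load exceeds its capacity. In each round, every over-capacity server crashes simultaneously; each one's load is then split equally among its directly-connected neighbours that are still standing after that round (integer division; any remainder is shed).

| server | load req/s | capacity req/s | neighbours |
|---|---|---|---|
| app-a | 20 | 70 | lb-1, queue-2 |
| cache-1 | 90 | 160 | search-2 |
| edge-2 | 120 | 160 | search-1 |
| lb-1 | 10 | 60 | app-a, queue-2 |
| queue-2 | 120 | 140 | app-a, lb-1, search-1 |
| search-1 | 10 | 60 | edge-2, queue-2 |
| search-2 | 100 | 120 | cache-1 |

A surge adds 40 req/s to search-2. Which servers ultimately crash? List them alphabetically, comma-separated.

cache-1, search-2

Round 1 — search-2 at 140 > 120. search-2 crashes.
  search-2 sheds 140 req/s to cache-1: 140 each.
    cache-1: 90+140 = 230 > 160
Round 2 — cache-1 crashes.
  cache-1 sheds 230 req/s: no online neighbours, lost.
No further crashes.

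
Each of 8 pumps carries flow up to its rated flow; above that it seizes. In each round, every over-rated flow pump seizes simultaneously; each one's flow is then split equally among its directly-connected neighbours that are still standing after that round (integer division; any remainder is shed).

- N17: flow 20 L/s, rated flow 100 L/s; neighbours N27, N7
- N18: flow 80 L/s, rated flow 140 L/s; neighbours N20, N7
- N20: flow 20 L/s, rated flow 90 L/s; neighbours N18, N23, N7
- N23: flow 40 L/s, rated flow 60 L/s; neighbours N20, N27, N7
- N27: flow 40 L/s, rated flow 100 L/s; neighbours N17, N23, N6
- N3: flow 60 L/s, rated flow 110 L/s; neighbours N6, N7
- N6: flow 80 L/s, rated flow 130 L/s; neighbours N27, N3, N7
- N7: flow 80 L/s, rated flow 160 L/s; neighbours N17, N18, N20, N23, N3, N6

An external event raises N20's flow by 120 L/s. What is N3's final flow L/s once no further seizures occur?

Round 1 — N20 at 140 > 90. N20 seizes.
  N20 sheds 140 L/s to N18, N23, N7: 46 each (2 lost).
    N18: 80+46 = 126 ≤ 140
    N23: 40+46 = 86 > 60
    N7: 80+46 = 126 ≤ 160
Round 2 — N23 seizes.
  N23 sheds 86 L/s to N27, N7: 43 each.
    N27: 40+43 = 83 ≤ 100
    N7: 126+43 = 169 > 160
Round 3 — N7 seizes.
  N7 sheds 169 L/s to N17, N18, N3, N6: 42 each (1 lost).
    N17: 20+42 = 62 ≤ 100
    N18: 126+42 = 168 > 140
    N3: 60+42 = 102 ≤ 110
    N6: 80+42 = 122 ≤ 130
Round 4 — N18 seizes.
  N18 sheds 168 L/s: no online neighbours, lost.
No further seizures.

102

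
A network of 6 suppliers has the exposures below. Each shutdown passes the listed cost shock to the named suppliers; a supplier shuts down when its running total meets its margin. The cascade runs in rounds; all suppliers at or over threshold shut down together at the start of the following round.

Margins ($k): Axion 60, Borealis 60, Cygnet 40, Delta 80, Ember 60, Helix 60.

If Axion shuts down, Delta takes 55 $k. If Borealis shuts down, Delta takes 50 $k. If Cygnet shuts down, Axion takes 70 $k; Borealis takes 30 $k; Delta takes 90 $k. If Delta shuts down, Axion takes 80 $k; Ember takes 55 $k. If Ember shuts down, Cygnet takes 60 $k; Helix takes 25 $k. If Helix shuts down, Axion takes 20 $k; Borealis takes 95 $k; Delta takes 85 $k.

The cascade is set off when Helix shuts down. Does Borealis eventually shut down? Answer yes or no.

yes

Round 1 — Helix shuts down (initial).
  Axion: +20 → 20 < 60
  Borealis: +95 → 95 ≥ 60
  Delta: +85 → 85 ≥ 80
Round 2 — Borealis, Delta shut down.
  Axion: +80 → 100 ≥ 60
  Ember: +55 → 55 < 60
Round 3 — Axion shuts down.
No further shutdowns.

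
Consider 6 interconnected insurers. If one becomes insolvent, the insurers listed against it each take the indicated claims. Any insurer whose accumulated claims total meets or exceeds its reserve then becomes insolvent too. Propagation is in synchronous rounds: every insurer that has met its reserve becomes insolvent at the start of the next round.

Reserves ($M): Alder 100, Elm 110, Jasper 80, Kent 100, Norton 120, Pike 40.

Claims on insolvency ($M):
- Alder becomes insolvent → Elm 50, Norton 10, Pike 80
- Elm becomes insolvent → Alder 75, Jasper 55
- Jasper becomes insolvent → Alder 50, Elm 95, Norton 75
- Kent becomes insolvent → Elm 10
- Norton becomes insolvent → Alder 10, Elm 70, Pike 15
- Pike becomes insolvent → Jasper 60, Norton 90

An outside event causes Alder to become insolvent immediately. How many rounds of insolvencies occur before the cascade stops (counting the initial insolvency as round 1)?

Round 1 — Alder becomes insolvent (initial).
  Elm: +50 → 50 < 110
  Norton: +10 → 10 < 120
  Pike: +80 → 80 ≥ 40
Round 2 — Pike becomes insolvent.
  Jasper: +60 → 60 < 80
  Norton: +90 → 100 < 120
No further insolvencies.

2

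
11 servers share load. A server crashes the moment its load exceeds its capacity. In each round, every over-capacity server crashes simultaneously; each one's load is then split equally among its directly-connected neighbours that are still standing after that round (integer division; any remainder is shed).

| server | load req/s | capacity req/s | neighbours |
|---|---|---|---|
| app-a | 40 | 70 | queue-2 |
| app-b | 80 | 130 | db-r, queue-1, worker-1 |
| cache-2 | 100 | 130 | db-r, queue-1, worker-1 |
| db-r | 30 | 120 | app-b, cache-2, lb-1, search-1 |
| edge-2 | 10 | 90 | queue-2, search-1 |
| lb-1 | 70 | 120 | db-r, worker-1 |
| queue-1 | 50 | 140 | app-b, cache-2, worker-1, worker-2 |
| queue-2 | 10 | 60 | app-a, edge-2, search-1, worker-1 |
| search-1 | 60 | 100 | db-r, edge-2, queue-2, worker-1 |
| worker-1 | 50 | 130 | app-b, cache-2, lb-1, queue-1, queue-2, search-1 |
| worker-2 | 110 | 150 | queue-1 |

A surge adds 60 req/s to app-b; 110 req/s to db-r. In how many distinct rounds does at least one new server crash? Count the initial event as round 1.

5

Round 1 — app-b at 140 > 130; db-r at 140 > 120. app-b, db-r crash.
  app-b sheds 140 req/s to queue-1, worker-1: 70 each.
    queue-1: 50+70 = 120 ≤ 140
    worker-1: 50+70 = 120 ≤ 130
  db-r sheds 140 req/s to cache-2, lb-1, search-1: 46 each (2 lost).
    cache-2: 100+46 = 146 > 130
    lb-1: 70+46 = 116 ≤ 120
    search-1: 60+46 = 106 > 100
Round 2 — cache-2, search-1 crash.
  cache-2 sheds 146 req/s to queue-1, worker-1: 73 each.
    queue-1: 120+73 = 193 > 140
    worker-1: 120+73 = 193 > 130
  search-1 sheds 106 req/s to edge-2, queue-2, worker-1: 35 each (1 lost).
    edge-2: 10+35 = 45 ≤ 90
    queue-2: 10+35 = 45 ≤ 60
    worker-1: 193+35 = 228 > 130
Round 3 — queue-1, worker-1 crash.
  queue-1 sheds 193 req/s to worker-2: 193 each.
    worker-2: 110+193 = 303 > 150
  worker-1 sheds 228 req/s to lb-1, queue-2: 114 each.
    lb-1: 116+114 = 230 > 120
    queue-2: 45+114 = 159 > 60
Round 4 — lb-1, queue-2, worker-2 crash.
  lb-1 sheds 230 req/s: no online neighbours, lost.
  queue-2 sheds 159 req/s to app-a, edge-2: 79 each (1 lost).
    app-a: 40+79 = 119 > 70
    edge-2: 45+79 = 124 > 90
  worker-2 sheds 303 req/s: no online neighbours, lost.
Round 5 — app-a, edge-2 crash.
  app-a sheds 119 req/s: no online neighbours, lost.
  edge-2 sheds 124 req/s: no online neighbours, lost.
No further crashes.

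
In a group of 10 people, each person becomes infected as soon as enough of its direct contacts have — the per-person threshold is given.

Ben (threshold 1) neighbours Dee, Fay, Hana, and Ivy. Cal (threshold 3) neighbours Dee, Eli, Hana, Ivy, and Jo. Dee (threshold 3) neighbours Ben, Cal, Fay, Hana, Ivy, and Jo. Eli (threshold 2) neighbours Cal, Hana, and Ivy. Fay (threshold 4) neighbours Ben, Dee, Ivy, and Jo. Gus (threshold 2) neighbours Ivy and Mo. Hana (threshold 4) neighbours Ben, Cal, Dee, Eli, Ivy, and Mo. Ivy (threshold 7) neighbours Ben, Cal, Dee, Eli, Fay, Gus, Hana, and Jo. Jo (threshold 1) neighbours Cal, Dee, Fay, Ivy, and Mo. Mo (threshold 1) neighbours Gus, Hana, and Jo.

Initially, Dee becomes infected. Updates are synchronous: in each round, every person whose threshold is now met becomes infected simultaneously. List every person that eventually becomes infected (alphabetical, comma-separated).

Ben, Dee, Jo, Mo

Round 1 — Dee becomes infected (initial).
Round 2 — checking thresholds:
  Ben: 1 of 4 neighbours ≥ 1, becomes infected.
  Cal: 1 of 5 neighbours < 3, not yet.
  Fay: 1 of 4 neighbours < 4, not yet.
  Hana: 1 of 6 neighbours < 4, not yet.
  Ivy: 1 of 8 neighbours < 7, not yet.
  Jo: 1 of 5 neighbours ≥ 1, becomes infected.
Round 3 — checking thresholds:
  Cal: 2 of 5 neighbours < 3, not yet.
  Fay: 3 of 4 neighbours < 4, not yet.
  Hana: 2 of 6 neighbours < 4, not yet.
  Ivy: 3 of 8 neighbours < 7, not yet.
  Mo: 1 of 3 neighbours ≥ 1, becomes infected.
Round 4 — no new infections; cascade stops.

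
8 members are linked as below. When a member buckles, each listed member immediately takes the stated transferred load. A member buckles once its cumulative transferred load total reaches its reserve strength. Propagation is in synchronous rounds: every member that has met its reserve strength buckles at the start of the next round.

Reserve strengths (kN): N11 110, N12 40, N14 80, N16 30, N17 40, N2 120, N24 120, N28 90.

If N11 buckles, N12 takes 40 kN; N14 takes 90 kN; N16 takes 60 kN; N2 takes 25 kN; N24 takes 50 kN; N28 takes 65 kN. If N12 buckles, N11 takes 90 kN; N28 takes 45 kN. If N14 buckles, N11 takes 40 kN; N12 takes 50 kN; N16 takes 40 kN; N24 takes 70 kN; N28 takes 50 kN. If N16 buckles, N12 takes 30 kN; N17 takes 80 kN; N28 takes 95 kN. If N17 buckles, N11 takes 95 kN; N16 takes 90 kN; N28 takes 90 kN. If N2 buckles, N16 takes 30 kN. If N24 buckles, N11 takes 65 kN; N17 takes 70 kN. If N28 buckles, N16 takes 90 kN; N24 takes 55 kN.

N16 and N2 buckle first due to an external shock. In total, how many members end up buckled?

4

Round 1 — N16, N2 buckle (initial).
  N12: +30 → 30 < 40
  N17: +80 → 80 ≥ 40
  N28: +95 → 95 ≥ 90
Round 2 — N17, N28 buckle.
  N11: +95 → 95 < 110
  N24: +55 → 55 < 120
No further bucklings.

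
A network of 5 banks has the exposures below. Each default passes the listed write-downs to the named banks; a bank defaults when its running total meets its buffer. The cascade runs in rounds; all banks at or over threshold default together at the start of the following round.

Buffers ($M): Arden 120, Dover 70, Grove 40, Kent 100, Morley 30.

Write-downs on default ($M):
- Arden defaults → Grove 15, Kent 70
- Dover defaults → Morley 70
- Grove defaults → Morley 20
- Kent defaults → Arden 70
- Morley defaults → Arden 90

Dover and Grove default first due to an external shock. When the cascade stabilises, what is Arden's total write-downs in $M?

Round 1 — Dover, Grove default (initial).
  Morley: +70+20 → 90 ≥ 30
Round 2 — Morley defaults.
  Arden: +90 → 90 < 120
No further defaults.

90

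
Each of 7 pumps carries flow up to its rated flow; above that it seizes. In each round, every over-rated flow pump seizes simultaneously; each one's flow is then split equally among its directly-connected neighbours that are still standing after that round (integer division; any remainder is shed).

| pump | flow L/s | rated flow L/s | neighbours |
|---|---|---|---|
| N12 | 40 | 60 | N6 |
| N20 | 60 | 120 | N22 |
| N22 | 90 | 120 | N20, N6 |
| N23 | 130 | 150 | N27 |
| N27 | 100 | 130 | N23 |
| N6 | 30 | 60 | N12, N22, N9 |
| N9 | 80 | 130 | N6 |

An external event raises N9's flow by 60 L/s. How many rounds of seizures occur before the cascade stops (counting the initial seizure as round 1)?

4

Round 1 — N9 at 140 > 130. N9 seizes.
  N9 sheds 140 L/s to N6: 140 each.
    N6: 30+140 = 170 > 60
Round 2 — N6 seizes.
  N6 sheds 170 L/s to N12, N22: 85 each.
    N12: 40+85 = 125 > 60
    N22: 90+85 = 175 > 120
Round 3 — N12, N22 seize.
  N12 sheds 125 L/s: no online neighbours, lost.
  N22 sheds 175 L/s to N20: 175 each.
    N20: 60+175 = 235 > 120
Round 4 — N20 seizes.
  N20 sheds 235 L/s: no online neighbours, lost.
No further seizures.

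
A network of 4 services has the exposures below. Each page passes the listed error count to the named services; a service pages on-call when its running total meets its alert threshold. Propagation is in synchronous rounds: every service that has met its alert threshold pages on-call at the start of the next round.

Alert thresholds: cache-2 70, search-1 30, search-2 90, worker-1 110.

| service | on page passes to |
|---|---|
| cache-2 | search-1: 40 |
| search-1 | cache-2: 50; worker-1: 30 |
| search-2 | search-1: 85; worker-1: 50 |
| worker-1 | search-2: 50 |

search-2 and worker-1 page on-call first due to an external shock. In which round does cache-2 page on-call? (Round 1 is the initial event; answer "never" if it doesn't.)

never

Round 1 — search-2, worker-1 page on-call (initial).
  search-1: +85 → 85 ≥ 30
Round 2 — search-1 pages on-call.
  cache-2: +50 → 50 < 70
No further pages.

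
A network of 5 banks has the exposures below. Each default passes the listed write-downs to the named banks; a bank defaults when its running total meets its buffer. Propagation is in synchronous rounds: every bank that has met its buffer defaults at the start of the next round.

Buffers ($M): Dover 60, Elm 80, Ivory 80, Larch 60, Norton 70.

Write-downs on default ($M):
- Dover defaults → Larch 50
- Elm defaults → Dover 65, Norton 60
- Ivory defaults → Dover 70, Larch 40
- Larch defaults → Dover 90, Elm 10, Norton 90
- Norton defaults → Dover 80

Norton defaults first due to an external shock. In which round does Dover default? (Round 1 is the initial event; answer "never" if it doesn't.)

2

Round 1 — Norton defaults (initial).
  Dover: +80 → 80 ≥ 60
Round 2 — Dover defaults.
  Larch: +50 → 50 < 60
No further defaults.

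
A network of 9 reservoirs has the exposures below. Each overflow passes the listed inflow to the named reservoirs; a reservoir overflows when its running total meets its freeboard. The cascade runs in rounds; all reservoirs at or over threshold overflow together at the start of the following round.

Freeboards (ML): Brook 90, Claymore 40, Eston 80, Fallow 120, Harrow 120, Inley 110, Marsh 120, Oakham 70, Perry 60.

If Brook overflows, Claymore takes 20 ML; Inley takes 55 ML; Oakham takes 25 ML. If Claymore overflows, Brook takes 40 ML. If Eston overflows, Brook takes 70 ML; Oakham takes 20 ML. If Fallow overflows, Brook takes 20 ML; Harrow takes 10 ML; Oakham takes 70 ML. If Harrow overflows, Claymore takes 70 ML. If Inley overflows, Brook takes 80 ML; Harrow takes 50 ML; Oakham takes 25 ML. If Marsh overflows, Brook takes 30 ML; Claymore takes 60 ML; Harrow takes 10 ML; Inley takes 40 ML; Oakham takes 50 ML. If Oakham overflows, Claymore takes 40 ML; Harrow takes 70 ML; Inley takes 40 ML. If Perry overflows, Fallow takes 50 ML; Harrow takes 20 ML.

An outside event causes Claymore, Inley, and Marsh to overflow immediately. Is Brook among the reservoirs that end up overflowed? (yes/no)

Round 1 — Claymore, Inley, Marsh overflow (initial).
  Brook: +40+80+30 → 150 ≥ 90
  Harrow: +50+10 → 60 < 120
  Oakham: +25+50 → 75 ≥ 70
Round 2 — Brook, Oakham overflow.
  Harrow: +70 → 130 ≥ 120
Round 3 — Harrow overflows.
No further overflows.

yes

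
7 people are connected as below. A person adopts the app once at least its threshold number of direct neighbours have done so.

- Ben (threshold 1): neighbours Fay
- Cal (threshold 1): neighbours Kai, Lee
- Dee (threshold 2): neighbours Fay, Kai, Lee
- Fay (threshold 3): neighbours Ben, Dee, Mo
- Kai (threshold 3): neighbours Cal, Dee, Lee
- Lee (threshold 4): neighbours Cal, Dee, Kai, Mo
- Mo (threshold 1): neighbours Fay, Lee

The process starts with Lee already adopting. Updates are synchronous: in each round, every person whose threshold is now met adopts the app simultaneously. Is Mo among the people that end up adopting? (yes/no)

Round 1 — Lee adopts the app (initial).
Round 2 — checking thresholds:
  Cal: 1 of 2 neighbours ≥ 1, adopts the app.
  Dee: 1 of 3 neighbours < 2, below threshold.
  Kai: 1 of 3 neighbours < 3, below threshold.
  Mo: 1 of 2 neighbours ≥ 1, adopts the app.
Round 3 — no new adoptions; cascade stops.

yes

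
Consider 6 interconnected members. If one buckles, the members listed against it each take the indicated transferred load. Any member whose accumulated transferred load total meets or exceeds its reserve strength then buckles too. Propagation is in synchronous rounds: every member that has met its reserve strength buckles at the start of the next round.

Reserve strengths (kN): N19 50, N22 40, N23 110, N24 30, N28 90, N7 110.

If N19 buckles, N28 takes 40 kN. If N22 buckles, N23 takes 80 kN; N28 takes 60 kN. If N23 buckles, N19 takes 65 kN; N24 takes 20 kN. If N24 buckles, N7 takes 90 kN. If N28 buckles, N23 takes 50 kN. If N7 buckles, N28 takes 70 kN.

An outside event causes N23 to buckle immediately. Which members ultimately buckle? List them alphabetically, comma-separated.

N19, N23

Round 1 — N23 buckles (initial).
  N19: +65 → 65 ≥ 50
  N24: +20 → 20 < 30
Round 2 — N19 buckles.
  N28: +40 → 40 < 90
No further bucklings.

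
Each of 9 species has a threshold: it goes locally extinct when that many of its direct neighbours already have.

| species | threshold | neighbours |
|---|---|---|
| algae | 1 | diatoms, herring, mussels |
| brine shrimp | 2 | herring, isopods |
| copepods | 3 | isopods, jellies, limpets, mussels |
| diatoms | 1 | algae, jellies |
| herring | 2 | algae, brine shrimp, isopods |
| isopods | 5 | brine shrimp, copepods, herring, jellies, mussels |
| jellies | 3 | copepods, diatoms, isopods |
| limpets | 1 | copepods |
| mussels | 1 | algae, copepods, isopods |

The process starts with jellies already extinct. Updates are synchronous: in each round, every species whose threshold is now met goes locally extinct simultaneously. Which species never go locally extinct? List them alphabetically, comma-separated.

brine shrimp, copepods, herring, isopods, limpets

Round 1 — jellies goes locally extinct (initial).
Round 2 — checking thresholds:
  copepods: 1 of 4 neighbours < 3, holds.
  diatoms: 1 of 2 neighbours ≥ 1, goes locally extinct.
  isopods: 1 of 5 neighbours < 5, holds.
Round 3 — checking thresholds:
  algae: 1 of 3 neighbours ≥ 1, goes locally extinct.
  copepods: 1 of 4 neighbours < 3, holds.
  isopods: 1 of 5 neighbours < 5, holds.
Round 4 — checking thresholds:
  copepods: 1 of 4 neighbours < 3, holds.
  herring: 1 of 3 neighbours < 2, holds.
  isopods: 1 of 5 neighbours < 5, holds.
  mussels: 1 of 3 neighbours ≥ 1, goes locally extinct.
Round 5 — no new extinctions; cascade stops.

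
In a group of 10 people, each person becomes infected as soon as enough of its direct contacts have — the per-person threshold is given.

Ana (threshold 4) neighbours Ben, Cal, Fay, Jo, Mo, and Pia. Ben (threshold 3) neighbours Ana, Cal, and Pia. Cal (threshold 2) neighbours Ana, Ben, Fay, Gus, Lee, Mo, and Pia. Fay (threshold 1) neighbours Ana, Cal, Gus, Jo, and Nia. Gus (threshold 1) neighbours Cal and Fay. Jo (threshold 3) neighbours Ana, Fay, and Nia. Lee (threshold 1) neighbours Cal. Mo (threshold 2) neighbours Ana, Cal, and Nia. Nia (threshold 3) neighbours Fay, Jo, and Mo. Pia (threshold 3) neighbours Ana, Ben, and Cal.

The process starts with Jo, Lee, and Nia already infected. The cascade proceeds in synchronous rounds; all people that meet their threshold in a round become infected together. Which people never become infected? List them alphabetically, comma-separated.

Ben, Pia

Round 1 — Jo, Lee, Nia become infected (initial).
Round 2 — checking thresholds:
  Ana: 1 of 6 neighbours < 4, below threshold.
  Cal: 1 of 7 neighbours < 2, below threshold.
  Fay: 2 of 5 neighbours ≥ 1, becomes infected.
  Mo: 1 of 3 neighbours < 2, below threshold.
Round 3 — checking thresholds:
  Ana: 2 of 6 neighbours < 4, below threshold.
  Cal: 2 of 7 neighbours ≥ 2, becomes infected.
  Gus: 1 of 2 neighbours ≥ 1, becomes infected.
  Mo: 1 of 3 neighbours < 2, below threshold.
Round 4 — checking thresholds:
  Ana: 3 of 6 neighbours < 4, below threshold.
  Ben: 1 of 3 neighbours < 3, below threshold.
  Mo: 2 of 3 neighbours ≥ 2, becomes infected.
  Pia: 1 of 3 neighbours < 3, below threshold.
Round 5 — checking thresholds:
  Ana: 4 of 6 neighbours ≥ 4, becomes infected.
  Ben: 1 of 3 neighbours < 3, below threshold.
  Pia: 1 of 3 neighbours < 3, below threshold.
Round 6 — no new infections; cascade stops.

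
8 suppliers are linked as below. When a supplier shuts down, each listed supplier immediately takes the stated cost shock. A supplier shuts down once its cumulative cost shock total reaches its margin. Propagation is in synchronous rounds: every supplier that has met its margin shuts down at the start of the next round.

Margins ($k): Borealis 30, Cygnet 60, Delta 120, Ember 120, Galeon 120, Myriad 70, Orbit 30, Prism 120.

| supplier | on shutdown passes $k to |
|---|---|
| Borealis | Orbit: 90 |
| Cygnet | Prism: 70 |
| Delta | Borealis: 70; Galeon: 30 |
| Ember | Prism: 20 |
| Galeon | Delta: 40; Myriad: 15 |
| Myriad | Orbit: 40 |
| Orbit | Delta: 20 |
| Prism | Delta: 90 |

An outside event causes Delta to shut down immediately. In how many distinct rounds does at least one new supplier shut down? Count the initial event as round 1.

3

Round 1 — Delta shuts down (initial).
  Borealis: +70 → 70 ≥ 30
  Galeon: +30 → 30 < 120
Round 2 — Borealis shuts down.
  Orbit: +90 → 90 ≥ 30
Round 3 — Orbit shuts down.
No further shutdowns.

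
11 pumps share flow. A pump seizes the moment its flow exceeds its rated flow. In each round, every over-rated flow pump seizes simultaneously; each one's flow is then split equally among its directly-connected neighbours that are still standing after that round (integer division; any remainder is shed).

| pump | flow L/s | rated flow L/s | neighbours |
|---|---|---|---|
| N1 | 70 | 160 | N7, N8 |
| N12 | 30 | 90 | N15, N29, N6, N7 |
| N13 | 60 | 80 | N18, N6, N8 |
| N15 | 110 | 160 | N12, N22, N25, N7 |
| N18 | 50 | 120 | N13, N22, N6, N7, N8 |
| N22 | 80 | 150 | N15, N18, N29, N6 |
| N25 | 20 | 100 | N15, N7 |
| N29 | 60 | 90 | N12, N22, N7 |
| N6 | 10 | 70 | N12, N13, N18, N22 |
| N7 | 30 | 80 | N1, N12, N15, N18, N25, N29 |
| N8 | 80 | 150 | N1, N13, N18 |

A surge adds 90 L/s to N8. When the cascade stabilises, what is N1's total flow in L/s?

142

Round 1 — N8 at 170 > 150. N8 seizes.
  N8 sheds 170 L/s to N1, N13, N18: 56 each (2 lost).
    N1: 70+56 = 126 ≤ 160
    N13: 60+56 = 116 > 80
    N18: 50+56 = 106 ≤ 120
Round 2 — N13 seizes.
  N13 sheds 116 L/s to N18, N6: 58 each.
    N18: 106+58 = 164 > 120
    N6: 10+58 = 68 ≤ 70
Round 3 — N18 seizes.
  N18 sheds 164 L/s to N22, N6, N7: 54 each (2 lost).
    N22: 80+54 = 134 ≤ 150
    N6: 68+54 = 122 > 70
    N7: 30+54 = 84 > 80
Round 4 — N6, N7 seize.
  N6 sheds 122 L/s to N12, N22: 61 each.
    N12: 30+61 = 91 > 90
    N22: 134+61 = 195 > 150
  N7 sheds 84 L/s to N1, N12, N15, N25, N29: 16 each (4 lost).
    N1: 126+16 = 142 ≤ 160
    N12: 91+16 = 107 > 90
    N15: 110+16 = 126 ≤ 160
    N25: 20+16 = 36 ≤ 100
    N29: 60+16 = 76 ≤ 90
Round 5 — N12, N22 seize.
  N12 sheds 107 L/s to N15, N29: 53 each (1 lost).
    N15: 126+53 = 179 > 160
    N29: 76+53 = 129 > 90
  N22 sheds 195 L/s to N15, N29: 97 each (1 lost).
    N15: 179+97 = 276 > 160
    N29: 129+97 = 226 > 90
Round 6 — N15, N29 seize.
  N15 sheds 276 L/s to N25: 276 each.
    N25: 36+276 = 312 > 100
  N29 sheds 226 L/s: no online neighbours, lost.
Round 7 — N25 seizes.
  N25 sheds 312 L/s: no online neighbours, lost.
No further seizures.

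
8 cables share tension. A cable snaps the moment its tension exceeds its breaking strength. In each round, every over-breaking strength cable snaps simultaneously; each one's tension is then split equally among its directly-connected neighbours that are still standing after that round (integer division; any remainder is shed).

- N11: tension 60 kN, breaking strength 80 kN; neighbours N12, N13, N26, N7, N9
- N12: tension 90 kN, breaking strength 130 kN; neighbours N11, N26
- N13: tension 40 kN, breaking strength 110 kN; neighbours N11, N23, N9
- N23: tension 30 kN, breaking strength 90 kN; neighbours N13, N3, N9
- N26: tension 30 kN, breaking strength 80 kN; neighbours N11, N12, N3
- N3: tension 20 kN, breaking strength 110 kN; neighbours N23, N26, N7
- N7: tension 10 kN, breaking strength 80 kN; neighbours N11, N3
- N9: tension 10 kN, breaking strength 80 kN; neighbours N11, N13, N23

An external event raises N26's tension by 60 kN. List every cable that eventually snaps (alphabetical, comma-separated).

Round 1 — N26 at 90 > 80. N26 snaps.
  N26 sheds 90 kN to N11, N12, N3: 30 each.
    N11: 60+30 = 90 > 80
    N12: 90+30 = 120 ≤ 130
    N3: 20+30 = 50 ≤ 110
Round 2 — N11 snaps.
  N11 sheds 90 kN to N12, N13, N7, N9: 22 each (2 lost).
    N12: 120+22 = 142 > 130
    N13: 40+22 = 62 ≤ 110
    N7: 10+22 = 32 ≤ 80
    N9: 10+22 = 32 ≤ 80
Round 3 — N12 snaps.
  N12 sheds 142 kN: no online neighbours, lost.
No further breaks.

N11, N12, N26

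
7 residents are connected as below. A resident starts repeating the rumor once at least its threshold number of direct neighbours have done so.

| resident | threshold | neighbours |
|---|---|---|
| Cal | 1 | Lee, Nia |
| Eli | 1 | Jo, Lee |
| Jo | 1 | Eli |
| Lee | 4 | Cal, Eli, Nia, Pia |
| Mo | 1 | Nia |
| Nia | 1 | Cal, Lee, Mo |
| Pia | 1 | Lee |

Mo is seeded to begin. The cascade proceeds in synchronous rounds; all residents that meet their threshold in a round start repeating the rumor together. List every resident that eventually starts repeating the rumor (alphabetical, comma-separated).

Cal, Mo, Nia

Round 1 — Mo starts repeating the rumor (initial).
Round 2 — checking thresholds:
  Nia: 1 of 3 neighbours ≥ 1, starts repeating the rumor.
Round 3 — checking thresholds:
  Cal: 1 of 2 neighbours ≥ 1, starts repeating the rumor.
  Lee: 1 of 4 neighbours < 4, not yet.
Round 4 — no new spreads; cascade stops.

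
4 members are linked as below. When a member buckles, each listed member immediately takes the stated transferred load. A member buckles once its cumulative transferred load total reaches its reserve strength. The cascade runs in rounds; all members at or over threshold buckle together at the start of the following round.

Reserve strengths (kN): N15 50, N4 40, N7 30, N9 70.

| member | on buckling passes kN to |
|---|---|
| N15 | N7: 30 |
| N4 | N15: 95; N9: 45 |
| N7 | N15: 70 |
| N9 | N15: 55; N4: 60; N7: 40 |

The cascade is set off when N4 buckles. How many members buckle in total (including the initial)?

3

Round 1 — N4 buckles (initial).
  N15: +95 → 95 ≥ 50
  N9: +45 → 45 < 70
Round 2 — N15 buckles.
  N7: +30 → 30 ≥ 30
Round 3 — N7 buckles.
No further bucklings.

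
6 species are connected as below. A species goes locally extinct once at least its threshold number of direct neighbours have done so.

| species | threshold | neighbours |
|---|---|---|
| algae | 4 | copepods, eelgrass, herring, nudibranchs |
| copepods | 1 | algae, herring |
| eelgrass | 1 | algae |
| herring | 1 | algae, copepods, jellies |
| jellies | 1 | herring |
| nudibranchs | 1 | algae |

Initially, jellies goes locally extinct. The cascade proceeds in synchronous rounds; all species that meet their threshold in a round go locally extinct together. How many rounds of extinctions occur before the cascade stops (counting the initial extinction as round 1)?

3

Round 1 — jellies goes locally extinct (initial).
Round 2 — checking thresholds:
  herring: 1 of 3 neighbours ≥ 1, goes locally extinct.
Round 3 — checking thresholds:
  algae: 1 of 4 neighbours < 4, not yet.
  copepods: 1 of 2 neighbours ≥ 1, goes locally extinct.
Round 4 — no new extinctions; cascade stops.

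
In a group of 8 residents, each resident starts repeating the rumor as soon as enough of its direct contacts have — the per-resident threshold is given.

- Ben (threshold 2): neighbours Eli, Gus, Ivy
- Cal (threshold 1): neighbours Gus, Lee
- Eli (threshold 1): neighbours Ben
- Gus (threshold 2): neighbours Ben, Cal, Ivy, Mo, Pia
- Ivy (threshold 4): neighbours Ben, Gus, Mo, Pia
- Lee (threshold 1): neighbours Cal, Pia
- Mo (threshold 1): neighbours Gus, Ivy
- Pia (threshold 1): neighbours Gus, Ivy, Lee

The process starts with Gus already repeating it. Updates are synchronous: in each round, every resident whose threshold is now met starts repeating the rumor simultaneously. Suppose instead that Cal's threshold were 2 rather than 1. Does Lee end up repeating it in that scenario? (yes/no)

yes

With Cal's threshold at 2:
Round 1 — Gus starts repeating the rumor (initial).
Round 2 — checking thresholds:
  Ben: 1 of 3 neighbours < 2, below threshold.
  Cal: 1 of 2 neighbours < 2, below threshold.
  Ivy: 1 of 4 neighbours < 4, below threshold.
  Mo: 1 of 2 neighbours ≥ 1, starts repeating the rumor.
  Pia: 1 of 3 neighbours ≥ 1, starts repeating the rumor.
Round 3 — checking thresholds:
  Ben: 1 of 3 neighbours < 2, below threshold.
  Cal: 1 of 2 neighbours < 2, below threshold.
  Ivy: 3 of 4 neighbours < 4, below threshold.
  Lee: 1 of 2 neighbours ≥ 1, starts repeating the rumor.
Round 4 — checking thresholds:
  Ben: 1 of 3 neighbours < 2, below threshold.
  Cal: 2 of 2 neighbours ≥ 2, starts repeating the rumor.
  Ivy: 3 of 4 neighbours < 4, below threshold.
Round 5 — no new spreads; cascade stops.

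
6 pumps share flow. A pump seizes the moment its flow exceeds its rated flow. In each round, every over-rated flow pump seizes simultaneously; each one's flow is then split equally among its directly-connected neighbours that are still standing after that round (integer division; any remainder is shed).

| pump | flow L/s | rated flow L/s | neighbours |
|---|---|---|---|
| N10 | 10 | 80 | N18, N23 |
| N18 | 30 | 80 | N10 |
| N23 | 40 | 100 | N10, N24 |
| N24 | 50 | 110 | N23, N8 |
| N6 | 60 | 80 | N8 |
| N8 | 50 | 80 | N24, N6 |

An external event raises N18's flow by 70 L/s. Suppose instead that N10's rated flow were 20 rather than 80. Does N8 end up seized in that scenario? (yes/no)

yes

With N10's rated flow at 20:
Round 1 — N18 at 100 > 80. N18 seizes.
  N18 sheds 100 L/s to N10: 100 each.
    N10: 10+100 = 110 > 20
Round 2 — N10 seizes.
  N10 sheds 110 L/s to N23: 110 each.
    N23: 40+110 = 150 > 100
Round 3 — N23 seizes.
  N23 sheds 150 L/s to N24: 150 each.
    N24: 50+150 = 200 > 110
Round 4 — N24 seizes.
  N24 sheds 200 L/s to N8: 200 each.
    N8: 50+200 = 250 > 80
Round 5 — N8 seizes.
  N8 sheds 250 L/s to N6: 250 each.
    N6: 60+250 = 310 > 80
Round 6 — N6 seizes.
  N6 sheds 310 L/s: no online neighbours, lost.
No further seizures.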